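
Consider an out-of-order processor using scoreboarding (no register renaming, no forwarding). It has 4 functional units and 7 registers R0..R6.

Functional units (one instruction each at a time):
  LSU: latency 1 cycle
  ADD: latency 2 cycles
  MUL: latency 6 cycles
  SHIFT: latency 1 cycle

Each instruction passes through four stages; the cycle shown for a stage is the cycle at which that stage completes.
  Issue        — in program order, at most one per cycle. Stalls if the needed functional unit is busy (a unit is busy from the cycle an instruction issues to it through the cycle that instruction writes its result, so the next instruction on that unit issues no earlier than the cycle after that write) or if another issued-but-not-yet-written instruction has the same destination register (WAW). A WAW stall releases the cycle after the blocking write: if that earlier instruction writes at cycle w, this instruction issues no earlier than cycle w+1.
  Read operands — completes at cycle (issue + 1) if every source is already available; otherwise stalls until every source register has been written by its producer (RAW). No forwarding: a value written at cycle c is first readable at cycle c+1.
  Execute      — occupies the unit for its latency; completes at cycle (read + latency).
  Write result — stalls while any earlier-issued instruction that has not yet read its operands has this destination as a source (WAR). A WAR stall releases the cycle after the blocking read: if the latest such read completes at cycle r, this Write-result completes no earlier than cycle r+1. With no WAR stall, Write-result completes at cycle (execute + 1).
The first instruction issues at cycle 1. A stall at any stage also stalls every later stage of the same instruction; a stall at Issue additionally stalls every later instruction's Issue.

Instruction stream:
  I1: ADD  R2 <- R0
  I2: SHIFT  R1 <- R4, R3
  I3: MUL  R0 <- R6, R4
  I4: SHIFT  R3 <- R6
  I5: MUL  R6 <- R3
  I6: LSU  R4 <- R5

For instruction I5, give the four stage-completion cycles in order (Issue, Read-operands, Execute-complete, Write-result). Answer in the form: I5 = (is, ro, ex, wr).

I5 = (12, 13, 19, 20)

  I1 | 1 | 2 | 4 | 5
  I2 | 2 | 3 | 4 | 5
  I3 | 3 | 4 | 10 | 11
  I4 | 6 | 7 | 8 | 9   struct: SHIFT busy until I2 writes@5
  I5 | 12 | 13 | 19 | 20   struct: MUL busy until I3 writes@11
  I6 | 13 | 14 | 15 | 16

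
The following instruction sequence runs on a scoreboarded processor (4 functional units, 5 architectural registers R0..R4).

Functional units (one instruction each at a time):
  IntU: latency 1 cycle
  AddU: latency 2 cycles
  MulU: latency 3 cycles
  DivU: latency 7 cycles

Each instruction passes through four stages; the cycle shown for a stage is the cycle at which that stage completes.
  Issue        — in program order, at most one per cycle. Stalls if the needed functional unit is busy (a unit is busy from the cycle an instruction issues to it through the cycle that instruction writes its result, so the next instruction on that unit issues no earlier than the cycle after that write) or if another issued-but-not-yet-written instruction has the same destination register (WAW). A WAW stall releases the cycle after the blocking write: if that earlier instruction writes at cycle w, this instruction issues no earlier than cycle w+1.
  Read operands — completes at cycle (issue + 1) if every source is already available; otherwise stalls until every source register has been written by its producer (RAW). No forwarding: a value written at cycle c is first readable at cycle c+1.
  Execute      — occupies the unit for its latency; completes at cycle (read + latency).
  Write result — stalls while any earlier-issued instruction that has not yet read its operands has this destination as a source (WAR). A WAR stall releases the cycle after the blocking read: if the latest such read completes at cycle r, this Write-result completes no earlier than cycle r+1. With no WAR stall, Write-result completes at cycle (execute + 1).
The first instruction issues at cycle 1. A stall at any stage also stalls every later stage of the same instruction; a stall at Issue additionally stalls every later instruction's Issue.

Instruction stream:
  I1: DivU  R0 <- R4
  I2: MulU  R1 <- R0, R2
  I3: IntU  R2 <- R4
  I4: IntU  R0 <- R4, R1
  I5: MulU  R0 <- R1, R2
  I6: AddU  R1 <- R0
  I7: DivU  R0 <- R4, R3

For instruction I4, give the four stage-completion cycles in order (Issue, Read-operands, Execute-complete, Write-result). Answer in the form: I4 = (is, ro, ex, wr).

I4 = (13, 16, 17, 18)

I1 -> (1, 2, 9, 10)
I2 -> (2, 11, 14, 15)  // RAW R0: wait I1 write@10
I3 -> (3, 4, 5, 12)  // WAR R2: wait I2 read@11
I4 -> (13, 16, 17, 18)  // struct: IntU busy until I3 writes@12, RAW R1: wait I2 write@15
I5 -> (19, 20, 23, 24)  // WAW R0: wait I4 write@18
I6 -> (20, 25, 27, 28)  // RAW R0: wait I5 write@24
I7 -> (25, 26, 33, 34)  // WAW R0: wait I5 write@24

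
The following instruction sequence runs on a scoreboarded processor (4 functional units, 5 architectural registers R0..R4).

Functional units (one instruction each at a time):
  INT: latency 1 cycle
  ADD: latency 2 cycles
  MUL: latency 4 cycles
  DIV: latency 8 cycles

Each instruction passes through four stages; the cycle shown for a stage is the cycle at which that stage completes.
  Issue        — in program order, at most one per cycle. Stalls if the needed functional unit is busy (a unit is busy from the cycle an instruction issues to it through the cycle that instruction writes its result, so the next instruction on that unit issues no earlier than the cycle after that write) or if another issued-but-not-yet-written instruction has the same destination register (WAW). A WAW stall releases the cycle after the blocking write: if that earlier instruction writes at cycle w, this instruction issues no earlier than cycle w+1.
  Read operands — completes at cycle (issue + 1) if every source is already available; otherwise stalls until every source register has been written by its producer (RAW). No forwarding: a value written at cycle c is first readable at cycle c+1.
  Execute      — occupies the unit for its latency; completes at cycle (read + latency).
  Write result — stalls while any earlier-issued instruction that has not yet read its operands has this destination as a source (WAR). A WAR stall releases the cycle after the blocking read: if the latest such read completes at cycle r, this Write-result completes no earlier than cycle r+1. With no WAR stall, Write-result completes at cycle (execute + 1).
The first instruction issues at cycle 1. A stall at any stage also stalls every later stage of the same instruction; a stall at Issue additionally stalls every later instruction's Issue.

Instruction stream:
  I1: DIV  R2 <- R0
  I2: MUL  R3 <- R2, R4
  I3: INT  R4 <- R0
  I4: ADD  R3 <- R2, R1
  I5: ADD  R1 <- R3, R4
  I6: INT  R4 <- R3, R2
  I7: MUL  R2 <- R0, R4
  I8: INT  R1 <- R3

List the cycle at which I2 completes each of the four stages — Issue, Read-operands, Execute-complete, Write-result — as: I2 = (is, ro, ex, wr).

[I1] 1/2/10/11
[I2] 2/12/16/17  (RAW R2: wait I1 write@11)
[I3] 3/4/5/13  (WAR R4: wait I2 read@12)
[I4] 18/19/21/22  (WAW R3: wait I2 write@17)
[I5] 23/24/26/27  (struct: ADD busy until I4 writes@22)
[I6] 24/25/26/27
[I7] 25/28/32/33  (RAW R4: wait I6 write@27)
[I8] 28/29/30/31  (struct: INT busy until I6 writes@27)

I2 = (2, 12, 16, 17)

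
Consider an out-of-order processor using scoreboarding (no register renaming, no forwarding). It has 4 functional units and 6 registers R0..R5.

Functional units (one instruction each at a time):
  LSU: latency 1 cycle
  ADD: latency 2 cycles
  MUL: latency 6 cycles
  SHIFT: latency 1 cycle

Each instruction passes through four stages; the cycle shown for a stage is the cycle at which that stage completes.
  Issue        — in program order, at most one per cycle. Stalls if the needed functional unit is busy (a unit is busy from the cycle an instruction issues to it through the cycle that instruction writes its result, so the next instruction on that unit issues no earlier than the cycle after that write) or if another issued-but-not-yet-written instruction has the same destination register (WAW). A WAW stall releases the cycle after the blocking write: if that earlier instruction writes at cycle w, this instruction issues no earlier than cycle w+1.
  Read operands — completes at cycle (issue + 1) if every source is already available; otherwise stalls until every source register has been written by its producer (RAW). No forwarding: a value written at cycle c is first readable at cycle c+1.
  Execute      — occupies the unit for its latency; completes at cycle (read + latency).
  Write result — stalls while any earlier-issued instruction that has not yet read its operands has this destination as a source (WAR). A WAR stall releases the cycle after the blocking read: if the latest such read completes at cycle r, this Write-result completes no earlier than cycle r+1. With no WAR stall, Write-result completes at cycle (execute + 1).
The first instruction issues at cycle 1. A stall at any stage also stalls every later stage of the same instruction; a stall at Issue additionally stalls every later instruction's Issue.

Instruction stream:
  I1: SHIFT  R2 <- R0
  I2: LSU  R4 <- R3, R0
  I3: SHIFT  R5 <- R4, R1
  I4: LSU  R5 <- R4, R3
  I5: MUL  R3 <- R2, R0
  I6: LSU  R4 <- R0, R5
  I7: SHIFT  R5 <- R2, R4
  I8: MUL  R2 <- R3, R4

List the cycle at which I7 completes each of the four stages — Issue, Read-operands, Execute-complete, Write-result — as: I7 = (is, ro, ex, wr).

I1  is:1  ro:2  ex:3  wr:4
I2  is:2  ro:3  ex:4  wr:5
I3  is:5  ro:6  ex:7  wr:8  — struct: SHIFT busy until I1 writes@4
I4  is:9  ro:10  ex:11  wr:12  — WAW R5: wait I3 write@8
I5  is:10  ro:11  ex:17  wr:18
I6  is:13  ro:14  ex:15  wr:16  — struct: LSU busy until I4 writes@12
I7  is:14  ro:17  ex:18  wr:19  — RAW R4: wait I6 write@16
I8  is:19  ro:20  ex:26  wr:27  — struct: MUL busy until I5 writes@18

I7 = (14, 17, 18, 19)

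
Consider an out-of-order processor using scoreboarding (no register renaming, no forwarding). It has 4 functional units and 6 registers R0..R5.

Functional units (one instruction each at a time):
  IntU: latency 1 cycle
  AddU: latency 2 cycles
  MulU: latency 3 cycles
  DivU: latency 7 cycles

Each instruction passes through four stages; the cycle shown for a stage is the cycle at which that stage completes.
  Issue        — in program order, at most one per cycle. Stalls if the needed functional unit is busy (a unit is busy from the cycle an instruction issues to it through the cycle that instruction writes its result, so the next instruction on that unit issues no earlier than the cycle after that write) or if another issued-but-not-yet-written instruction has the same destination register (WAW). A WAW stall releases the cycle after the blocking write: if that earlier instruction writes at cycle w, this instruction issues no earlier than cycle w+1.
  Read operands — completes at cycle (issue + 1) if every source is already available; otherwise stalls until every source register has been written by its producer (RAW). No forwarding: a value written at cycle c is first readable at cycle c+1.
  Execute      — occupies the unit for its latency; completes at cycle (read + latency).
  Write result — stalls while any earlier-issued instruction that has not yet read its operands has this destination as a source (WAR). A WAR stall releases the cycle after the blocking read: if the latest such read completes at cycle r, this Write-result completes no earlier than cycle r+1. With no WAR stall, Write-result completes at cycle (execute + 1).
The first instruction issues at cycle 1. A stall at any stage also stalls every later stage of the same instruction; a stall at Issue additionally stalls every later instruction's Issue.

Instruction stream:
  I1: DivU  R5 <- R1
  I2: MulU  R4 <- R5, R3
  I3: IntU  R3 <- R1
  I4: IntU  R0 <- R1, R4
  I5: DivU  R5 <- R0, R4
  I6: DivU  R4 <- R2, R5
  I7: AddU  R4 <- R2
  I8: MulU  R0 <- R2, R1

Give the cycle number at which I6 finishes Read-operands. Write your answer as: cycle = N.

cycle = 29

cycle 1: I1 dispatched to DivU
cycle 2: I1 operands ready, I2 dispatched to MulU
cycle 3: I3 dispatched to IntU
cycle 4: I3 operands ready
cycle 5: I3 complete
cycle 9: I1 complete
cycle 10: R5←I1
cycle 11: I2 operands ready
cycle 12: R3←I3
cycle 13: I4 dispatched to IntU
cycle 14: I2 complete, I5 dispatched to DivU
cycle 15: R4←I2
cycle 16: I4 operands ready
cycle 17: I4 complete
cycle 18: R0←I4
cycle 19: I5 operands ready
cycle 26: I5 complete
cycle 27: R5←I5
cycle 28: I6 dispatched to DivU
cycle 29: I6 operands ready
cycle 36: I6 complete
cycle 37: R4←I6
cycle 38: I7 dispatched to AddU
cycle 39: I7 operands ready, I8 dispatched to MulU
cycle 40: I8 operands ready
cycle 41: I7 complete
cycle 42: R4←I7
cycle 43: I8 complete
cycle 44: R0←I8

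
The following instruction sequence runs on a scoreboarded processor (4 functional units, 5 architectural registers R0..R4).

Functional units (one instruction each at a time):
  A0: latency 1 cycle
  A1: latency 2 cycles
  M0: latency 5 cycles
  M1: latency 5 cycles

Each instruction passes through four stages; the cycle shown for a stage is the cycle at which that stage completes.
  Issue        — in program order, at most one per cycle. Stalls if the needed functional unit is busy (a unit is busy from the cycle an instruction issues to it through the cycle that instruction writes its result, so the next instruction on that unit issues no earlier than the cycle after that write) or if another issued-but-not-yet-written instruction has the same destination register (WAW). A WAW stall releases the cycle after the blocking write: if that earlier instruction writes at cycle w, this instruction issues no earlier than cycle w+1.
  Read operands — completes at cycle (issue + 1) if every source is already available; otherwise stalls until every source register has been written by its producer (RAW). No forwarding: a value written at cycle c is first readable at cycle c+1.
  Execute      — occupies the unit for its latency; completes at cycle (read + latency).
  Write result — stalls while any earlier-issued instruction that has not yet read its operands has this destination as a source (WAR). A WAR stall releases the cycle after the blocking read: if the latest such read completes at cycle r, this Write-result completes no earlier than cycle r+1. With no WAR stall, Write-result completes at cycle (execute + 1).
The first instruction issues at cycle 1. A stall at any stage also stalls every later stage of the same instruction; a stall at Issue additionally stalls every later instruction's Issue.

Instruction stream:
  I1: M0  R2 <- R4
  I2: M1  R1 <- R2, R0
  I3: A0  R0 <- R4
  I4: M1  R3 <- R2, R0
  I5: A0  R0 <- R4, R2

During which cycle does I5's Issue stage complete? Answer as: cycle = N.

t=1  I1→M0
t=2  I1 RO; I2→M1
t=3  I3→A0
t=4  I3 RO
t=5  I3 EX
t=7  I1 EX
t=8  I1 WR R2
t=9  I2 RO
t=10  I3 WR R0
t=14  I2 EX
t=15  I2 WR R1
t=16  I4→M1
t=17  I4 RO; I5→A0
t=18  I5 RO
t=19  I5 EX
t=20  I5 WR R0
t=22  I4 EX
t=23  I4 WR R3

cycle = 17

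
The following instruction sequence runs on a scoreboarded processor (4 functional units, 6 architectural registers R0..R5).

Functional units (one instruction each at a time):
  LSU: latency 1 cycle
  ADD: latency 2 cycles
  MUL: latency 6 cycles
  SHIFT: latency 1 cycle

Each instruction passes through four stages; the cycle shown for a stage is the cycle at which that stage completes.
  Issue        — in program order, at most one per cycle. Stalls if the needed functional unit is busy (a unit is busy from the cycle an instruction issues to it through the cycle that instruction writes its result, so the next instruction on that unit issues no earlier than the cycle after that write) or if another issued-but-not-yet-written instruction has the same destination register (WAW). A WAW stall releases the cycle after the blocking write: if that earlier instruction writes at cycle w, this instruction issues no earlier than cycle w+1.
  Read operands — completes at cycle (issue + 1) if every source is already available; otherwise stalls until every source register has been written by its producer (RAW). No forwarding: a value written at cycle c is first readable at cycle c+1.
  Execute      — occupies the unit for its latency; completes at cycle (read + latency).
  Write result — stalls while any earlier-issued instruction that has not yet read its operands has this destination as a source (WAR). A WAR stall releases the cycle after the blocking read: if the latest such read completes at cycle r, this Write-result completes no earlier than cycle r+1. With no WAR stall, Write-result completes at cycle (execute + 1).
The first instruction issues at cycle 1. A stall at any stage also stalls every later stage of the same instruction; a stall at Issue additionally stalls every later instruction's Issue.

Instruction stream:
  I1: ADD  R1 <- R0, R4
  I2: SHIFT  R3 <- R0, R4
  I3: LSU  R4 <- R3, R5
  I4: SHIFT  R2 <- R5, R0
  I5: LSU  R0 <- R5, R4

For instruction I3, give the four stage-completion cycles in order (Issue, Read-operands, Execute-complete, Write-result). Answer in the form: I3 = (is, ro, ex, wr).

I3 = (3, 6, 7, 8)

  I1 | 1 | 2 | 4 | 5
  I2 | 2 | 3 | 4 | 5
  I3 | 3 | 6 | 7 | 8   RAW R3: wait I2 write@5
  I4 | 6 | 7 | 8 | 9   struct: SHIFT busy until I2 writes@5
  I5 | 9 | 10 | 11 | 12   struct: LSU busy until I3 writes@8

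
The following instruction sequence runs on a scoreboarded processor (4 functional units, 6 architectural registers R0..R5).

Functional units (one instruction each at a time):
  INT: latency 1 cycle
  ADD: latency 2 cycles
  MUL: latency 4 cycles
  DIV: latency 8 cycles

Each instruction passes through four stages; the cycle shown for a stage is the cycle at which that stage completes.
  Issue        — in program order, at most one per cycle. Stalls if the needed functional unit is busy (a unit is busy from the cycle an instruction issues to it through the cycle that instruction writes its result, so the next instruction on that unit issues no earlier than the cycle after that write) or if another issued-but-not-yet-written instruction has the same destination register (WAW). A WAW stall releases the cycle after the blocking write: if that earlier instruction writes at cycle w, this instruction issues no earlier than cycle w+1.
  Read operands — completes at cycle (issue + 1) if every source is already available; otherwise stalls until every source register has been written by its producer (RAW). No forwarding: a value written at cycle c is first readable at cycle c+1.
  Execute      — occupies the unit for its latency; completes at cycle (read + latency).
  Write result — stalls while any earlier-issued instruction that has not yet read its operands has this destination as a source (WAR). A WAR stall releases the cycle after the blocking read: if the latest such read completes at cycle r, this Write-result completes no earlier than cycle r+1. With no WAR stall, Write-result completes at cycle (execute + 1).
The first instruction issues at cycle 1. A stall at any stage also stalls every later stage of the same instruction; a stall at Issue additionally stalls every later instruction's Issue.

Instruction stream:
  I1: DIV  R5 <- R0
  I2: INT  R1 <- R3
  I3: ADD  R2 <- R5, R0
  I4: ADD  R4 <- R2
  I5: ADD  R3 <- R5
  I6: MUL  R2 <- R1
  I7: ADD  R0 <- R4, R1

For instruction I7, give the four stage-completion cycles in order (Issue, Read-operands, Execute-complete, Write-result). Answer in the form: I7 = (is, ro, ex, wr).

I1 -> (1, 2, 10, 11)
I2 -> (2, 3, 4, 5)
I3 -> (3, 12, 14, 15)  // RAW R5: wait I1 write@11
I4 -> (16, 17, 19, 20)  // struct: ADD busy until I3 writes@15
I5 -> (21, 22, 24, 25)  // struct: ADD busy until I4 writes@20
I6 -> (22, 23, 27, 28)
I7 -> (26, 27, 29, 30)  // struct: ADD busy until I5 writes@25

I7 = (26, 27, 29, 30)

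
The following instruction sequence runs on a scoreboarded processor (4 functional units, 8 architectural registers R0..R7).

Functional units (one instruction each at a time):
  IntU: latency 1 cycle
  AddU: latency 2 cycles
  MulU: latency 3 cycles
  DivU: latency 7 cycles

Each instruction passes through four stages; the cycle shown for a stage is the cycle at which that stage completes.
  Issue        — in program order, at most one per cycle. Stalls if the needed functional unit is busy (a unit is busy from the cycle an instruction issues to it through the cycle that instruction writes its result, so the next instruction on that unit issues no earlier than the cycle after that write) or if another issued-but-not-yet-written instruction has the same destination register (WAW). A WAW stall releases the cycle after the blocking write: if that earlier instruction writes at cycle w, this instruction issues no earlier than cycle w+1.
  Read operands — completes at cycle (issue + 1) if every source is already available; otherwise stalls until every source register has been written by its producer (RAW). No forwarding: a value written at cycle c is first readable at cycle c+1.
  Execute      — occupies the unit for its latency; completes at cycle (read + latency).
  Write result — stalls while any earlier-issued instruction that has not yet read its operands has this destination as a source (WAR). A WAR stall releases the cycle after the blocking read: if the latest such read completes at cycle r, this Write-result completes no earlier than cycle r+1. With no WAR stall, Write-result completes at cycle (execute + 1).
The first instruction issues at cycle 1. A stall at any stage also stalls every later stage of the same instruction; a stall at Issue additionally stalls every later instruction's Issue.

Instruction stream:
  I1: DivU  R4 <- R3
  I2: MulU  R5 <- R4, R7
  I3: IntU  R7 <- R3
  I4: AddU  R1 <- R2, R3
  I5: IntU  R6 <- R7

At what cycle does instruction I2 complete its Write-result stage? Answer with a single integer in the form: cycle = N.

  I1 | 1 | 2 | 9 | 10
  I2 | 2 | 11 | 14 | 15   RAW R4: wait I1 write@10
  I3 | 3 | 4 | 5 | 12   WAR R7: wait I2 read@11
  I4 | 4 | 5 | 7 | 8
  I5 | 13 | 14 | 15 | 16   struct: IntU busy until I3 writes@12

cycle = 15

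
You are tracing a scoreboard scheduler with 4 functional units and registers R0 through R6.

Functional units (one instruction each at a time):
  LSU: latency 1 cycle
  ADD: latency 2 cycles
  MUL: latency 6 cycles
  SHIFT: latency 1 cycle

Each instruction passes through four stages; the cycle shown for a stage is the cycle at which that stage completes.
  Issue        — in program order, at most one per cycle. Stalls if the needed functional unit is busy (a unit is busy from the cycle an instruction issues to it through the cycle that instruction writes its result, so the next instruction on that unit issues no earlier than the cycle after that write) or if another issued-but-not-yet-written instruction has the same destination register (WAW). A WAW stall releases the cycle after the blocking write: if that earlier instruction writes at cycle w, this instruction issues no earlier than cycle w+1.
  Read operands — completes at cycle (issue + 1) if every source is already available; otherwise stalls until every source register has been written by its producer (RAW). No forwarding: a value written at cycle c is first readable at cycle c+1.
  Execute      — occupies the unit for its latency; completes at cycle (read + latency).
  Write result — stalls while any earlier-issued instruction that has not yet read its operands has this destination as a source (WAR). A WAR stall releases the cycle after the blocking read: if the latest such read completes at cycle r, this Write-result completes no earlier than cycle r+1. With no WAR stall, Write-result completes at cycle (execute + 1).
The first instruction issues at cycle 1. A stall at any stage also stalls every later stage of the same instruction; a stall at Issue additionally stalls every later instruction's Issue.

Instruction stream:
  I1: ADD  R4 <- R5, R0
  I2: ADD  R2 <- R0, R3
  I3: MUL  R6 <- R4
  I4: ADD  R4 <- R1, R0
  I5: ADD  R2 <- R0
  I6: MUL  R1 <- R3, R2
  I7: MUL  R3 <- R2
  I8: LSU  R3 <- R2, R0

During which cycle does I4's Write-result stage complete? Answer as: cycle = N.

I1  is:1  ro:2  ex:4  wr:5
I2  is:6  ro:7  ex:9  wr:10  — struct: ADD busy until I1 writes@5
I3  is:7  ro:8  ex:14  wr:15
I4  is:11  ro:12  ex:14  wr:15  — struct: ADD busy until I2 writes@10
I5  is:16  ro:17  ex:19  wr:20  — struct: ADD busy until I4 writes@15
I6  is:17  ro:21  ex:27  wr:28  — RAW R2: wait I5 write@20
I7  is:29  ro:30  ex:36  wr:37  — struct: MUL busy until I6 writes@28
I8  is:38  ro:39  ex:40  wr:41  — WAW R3: wait I7 write@37

cycle = 15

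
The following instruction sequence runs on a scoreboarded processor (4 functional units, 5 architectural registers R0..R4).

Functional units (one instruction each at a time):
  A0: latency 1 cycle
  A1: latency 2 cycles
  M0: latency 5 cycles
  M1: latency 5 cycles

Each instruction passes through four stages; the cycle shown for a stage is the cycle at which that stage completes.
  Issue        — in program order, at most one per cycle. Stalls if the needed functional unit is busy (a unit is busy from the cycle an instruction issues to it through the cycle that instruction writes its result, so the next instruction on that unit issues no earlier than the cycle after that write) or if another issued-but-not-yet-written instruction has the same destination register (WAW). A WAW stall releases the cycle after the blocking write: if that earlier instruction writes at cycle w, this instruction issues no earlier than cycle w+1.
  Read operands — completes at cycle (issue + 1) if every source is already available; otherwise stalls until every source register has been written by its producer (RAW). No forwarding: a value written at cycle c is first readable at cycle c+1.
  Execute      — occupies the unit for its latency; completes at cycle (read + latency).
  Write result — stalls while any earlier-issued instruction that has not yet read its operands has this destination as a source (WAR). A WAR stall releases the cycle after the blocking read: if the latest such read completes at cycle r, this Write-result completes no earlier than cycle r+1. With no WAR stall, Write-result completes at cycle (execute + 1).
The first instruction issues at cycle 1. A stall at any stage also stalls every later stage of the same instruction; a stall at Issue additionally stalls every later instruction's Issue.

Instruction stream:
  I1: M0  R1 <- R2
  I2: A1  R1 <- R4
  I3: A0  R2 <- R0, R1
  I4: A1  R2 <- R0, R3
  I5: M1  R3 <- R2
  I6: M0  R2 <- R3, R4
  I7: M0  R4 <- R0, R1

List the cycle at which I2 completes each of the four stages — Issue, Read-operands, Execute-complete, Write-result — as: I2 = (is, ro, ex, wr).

I1: IS=1 RO=2 EX=7 WR=8
I2: IS=9 RO=10 EX=12 WR=13  [WAW R1: wait I1 write@8]
I3: IS=10 RO=14 EX=15 WR=16  [RAW R1: wait I2 write@13]
I4: IS=17 RO=18 EX=20 WR=21  [WAW R2: wait I3 write@16]
I5: IS=18 RO=22 EX=27 WR=28  [RAW R2: wait I4 write@21]
I6: IS=22 RO=29 EX=34 WR=35  [WAW R2: wait I4 write@21; RAW R3: wait I5 write@28]
I7: IS=36 RO=37 EX=42 WR=43  [struct: M0 busy until I6 writes@35]

I2 = (9, 10, 12, 13)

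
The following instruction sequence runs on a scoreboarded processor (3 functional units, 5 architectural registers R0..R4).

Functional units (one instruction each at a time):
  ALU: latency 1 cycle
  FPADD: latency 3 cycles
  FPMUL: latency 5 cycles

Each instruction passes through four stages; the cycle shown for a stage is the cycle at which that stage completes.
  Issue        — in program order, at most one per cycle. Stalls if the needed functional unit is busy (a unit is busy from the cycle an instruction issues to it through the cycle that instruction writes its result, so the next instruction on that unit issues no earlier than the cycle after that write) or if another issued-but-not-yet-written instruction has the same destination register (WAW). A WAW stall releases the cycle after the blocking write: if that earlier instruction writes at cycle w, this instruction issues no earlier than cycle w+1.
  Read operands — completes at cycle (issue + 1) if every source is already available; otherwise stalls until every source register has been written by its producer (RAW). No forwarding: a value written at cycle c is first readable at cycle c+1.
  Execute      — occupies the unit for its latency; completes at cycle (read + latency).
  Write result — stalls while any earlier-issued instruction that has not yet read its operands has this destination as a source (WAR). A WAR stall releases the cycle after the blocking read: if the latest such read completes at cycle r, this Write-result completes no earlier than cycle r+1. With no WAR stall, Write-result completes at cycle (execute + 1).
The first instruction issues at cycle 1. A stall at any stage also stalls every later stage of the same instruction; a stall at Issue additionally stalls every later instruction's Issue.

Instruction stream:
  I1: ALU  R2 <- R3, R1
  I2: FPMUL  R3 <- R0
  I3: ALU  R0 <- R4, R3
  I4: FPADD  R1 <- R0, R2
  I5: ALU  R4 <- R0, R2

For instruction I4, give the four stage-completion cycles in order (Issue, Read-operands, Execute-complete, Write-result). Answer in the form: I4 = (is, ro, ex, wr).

t=1  I1 issues→ALU
t=2  I1 reads; I2 issues→FPMUL
t=3  I1 exec-done; I2 reads
t=4  I1 writes R2
t=5  I3 issues→ALU
t=6  I4 issues→FPADD
t=8  I2 exec-done
t=9  I2 writes R3
t=10  I3 reads
t=11  I3 exec-done
t=12  I3 writes R0
t=13  I4 reads; I5 issues→ALU
t=14  I5 reads
t=15  I5 exec-done
t=16  I4 exec-done; I5 writes R4
t=17  I4 writes R1

I4 = (6, 13, 16, 17)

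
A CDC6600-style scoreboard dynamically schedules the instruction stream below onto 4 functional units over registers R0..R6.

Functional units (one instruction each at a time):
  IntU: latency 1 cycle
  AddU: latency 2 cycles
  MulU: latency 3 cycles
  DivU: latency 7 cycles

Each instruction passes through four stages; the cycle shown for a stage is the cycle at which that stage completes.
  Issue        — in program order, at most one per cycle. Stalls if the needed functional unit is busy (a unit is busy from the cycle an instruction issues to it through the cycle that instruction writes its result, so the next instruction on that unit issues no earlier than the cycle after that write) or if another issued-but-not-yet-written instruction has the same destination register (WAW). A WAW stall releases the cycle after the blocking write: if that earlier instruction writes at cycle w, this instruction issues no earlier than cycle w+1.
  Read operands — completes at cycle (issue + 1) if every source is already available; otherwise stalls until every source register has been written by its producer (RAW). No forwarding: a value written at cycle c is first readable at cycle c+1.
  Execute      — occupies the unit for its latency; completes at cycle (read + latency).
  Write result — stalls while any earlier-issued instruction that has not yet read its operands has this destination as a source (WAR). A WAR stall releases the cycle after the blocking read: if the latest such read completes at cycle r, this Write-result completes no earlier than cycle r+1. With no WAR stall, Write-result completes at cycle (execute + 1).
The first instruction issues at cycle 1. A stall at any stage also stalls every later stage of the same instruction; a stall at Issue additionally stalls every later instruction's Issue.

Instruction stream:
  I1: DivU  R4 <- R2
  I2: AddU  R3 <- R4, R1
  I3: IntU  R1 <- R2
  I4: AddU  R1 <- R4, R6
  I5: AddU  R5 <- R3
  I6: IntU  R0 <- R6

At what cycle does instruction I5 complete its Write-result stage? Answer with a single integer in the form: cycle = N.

cycle = 24

I1 -> (1, 2, 9, 10)
I2 -> (2, 11, 13, 14)  // RAW R4: wait I1 write@10
I3 -> (3, 4, 5, 12)  // WAR R1: wait I2 read@11
I4 -> (15, 16, 18, 19)  // struct: AddU busy until I2 writes@14
I5 -> (20, 21, 23, 24)  // struct: AddU busy until I4 writes@19
I6 -> (21, 22, 23, 24)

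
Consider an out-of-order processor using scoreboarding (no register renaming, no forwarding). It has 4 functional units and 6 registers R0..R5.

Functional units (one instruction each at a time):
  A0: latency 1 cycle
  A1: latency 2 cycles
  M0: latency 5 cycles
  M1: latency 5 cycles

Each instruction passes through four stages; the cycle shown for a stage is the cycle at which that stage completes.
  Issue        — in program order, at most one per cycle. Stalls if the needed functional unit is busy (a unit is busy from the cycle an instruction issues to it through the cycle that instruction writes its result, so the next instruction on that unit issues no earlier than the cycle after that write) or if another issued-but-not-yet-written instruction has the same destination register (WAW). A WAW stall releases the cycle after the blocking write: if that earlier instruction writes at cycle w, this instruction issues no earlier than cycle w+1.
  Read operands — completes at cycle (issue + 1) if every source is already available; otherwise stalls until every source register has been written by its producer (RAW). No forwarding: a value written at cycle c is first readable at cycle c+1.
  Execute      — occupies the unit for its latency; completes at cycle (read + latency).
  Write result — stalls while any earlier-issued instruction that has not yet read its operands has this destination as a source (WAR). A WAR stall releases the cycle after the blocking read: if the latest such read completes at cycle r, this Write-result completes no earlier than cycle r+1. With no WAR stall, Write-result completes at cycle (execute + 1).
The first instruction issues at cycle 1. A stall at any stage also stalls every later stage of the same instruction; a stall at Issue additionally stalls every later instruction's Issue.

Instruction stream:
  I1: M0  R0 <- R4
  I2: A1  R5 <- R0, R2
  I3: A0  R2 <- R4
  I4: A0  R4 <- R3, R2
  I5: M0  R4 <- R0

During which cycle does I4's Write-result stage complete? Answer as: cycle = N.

cycle = 14

t=1  issue I1 (M0)
t=2  I1 read-ops, issue I2 (A1)
t=3  issue I3 (A0)
t=4  I3 read-ops
t=5  I3 finished on A0
t=7  I1 finished on M0
t=8  I1→R0
t=9  I2 read-ops
t=10  I3→R2
t=11  I2 finished on A1, issue I4 (A0)
t=12  I2→R5, I4 read-ops
t=13  I4 finished on A0
t=14  I4→R4
t=15  issue I5 (M0)
t=16  I5 read-ops
t=21  I5 finished on M0
t=22  I5→R4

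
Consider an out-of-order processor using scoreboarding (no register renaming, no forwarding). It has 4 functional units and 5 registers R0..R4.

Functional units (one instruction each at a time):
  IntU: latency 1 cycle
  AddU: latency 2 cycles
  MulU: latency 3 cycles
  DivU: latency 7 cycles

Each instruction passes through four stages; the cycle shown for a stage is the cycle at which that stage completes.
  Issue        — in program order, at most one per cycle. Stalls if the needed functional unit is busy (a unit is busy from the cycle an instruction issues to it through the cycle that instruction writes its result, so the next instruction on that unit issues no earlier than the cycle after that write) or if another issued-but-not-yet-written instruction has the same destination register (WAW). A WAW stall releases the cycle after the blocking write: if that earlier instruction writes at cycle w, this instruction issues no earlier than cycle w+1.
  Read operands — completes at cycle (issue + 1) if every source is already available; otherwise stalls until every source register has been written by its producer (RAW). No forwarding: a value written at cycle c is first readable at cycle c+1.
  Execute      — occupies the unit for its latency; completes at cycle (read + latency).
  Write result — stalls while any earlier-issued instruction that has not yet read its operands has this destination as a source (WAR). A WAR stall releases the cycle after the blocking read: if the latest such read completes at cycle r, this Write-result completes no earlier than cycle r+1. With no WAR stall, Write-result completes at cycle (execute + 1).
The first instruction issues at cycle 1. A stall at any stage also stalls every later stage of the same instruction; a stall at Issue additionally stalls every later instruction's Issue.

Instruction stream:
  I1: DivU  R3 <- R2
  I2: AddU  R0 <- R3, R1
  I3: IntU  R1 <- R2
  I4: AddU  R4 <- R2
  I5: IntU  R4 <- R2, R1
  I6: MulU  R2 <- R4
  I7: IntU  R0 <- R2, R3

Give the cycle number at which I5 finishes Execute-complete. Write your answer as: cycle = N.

cycle = 22

t=1  I1 issues→DivU
t=2  I1 reads | I2 issues→AddU
t=3  I3 issues→IntU
t=4  I3 reads
t=5  I3 exec-done
t=9  I1 exec-done
t=10  I1 writes R3
t=11  I2 reads
t=12  I3 writes R1
t=13  I2 exec-done
t=14  I2 writes R0
t=15  I4 issues→AddU
t=16  I4 reads
t=18  I4 exec-done
t=19  I4 writes R4
t=20  I5 issues→IntU
t=21  I5 reads | I6 issues→MulU
t=22  I5 exec-done
t=23  I5 writes R4
t=24  I6 reads | I7 issues→IntU
t=27  I6 exec-done
t=28  I6 writes R2
t=29  I7 reads
t=30  I7 exec-done
t=31  I7 writes R0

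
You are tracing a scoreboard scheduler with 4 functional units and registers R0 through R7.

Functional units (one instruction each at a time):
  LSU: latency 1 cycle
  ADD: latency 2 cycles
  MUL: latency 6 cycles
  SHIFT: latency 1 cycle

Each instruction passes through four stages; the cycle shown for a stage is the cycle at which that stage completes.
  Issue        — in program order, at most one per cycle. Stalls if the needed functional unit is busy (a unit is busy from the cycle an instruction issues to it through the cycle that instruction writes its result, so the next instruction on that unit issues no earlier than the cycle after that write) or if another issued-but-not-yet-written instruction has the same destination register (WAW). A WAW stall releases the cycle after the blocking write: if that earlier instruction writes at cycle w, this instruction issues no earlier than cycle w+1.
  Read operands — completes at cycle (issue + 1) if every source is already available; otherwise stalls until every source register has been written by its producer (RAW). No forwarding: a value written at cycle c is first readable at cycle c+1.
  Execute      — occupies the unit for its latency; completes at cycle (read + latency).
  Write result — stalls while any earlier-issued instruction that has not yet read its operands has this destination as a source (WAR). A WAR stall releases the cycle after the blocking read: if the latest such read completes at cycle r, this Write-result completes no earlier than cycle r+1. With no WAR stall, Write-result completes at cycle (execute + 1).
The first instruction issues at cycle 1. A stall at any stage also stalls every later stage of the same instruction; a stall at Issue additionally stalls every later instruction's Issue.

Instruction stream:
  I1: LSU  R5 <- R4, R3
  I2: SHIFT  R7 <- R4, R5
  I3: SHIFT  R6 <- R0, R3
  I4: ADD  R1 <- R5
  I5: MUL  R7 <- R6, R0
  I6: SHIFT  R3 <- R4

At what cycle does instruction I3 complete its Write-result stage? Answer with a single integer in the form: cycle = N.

cycle 1: I1 issues→LSU
cycle 2: I1 reads · I2 issues→SHIFT
cycle 3: I1 exec-done
cycle 4: I1 writes R5
cycle 5: I2 reads
cycle 6: I2 exec-done
cycle 7: I2 writes R7
cycle 8: I3 issues→SHIFT
cycle 9: I3 reads · I4 issues→ADD
cycle 10: I3 exec-done · I4 reads · I5 issues→MUL
cycle 11: I3 writes R6
cycle 12: I4 exec-done · I5 reads · I6 issues→SHIFT
cycle 13: I4 writes R1 · I6 reads
cycle 14: I6 exec-done
cycle 15: I6 writes R3
cycle 18: I5 exec-done
cycle 19: I5 writes R7

cycle = 11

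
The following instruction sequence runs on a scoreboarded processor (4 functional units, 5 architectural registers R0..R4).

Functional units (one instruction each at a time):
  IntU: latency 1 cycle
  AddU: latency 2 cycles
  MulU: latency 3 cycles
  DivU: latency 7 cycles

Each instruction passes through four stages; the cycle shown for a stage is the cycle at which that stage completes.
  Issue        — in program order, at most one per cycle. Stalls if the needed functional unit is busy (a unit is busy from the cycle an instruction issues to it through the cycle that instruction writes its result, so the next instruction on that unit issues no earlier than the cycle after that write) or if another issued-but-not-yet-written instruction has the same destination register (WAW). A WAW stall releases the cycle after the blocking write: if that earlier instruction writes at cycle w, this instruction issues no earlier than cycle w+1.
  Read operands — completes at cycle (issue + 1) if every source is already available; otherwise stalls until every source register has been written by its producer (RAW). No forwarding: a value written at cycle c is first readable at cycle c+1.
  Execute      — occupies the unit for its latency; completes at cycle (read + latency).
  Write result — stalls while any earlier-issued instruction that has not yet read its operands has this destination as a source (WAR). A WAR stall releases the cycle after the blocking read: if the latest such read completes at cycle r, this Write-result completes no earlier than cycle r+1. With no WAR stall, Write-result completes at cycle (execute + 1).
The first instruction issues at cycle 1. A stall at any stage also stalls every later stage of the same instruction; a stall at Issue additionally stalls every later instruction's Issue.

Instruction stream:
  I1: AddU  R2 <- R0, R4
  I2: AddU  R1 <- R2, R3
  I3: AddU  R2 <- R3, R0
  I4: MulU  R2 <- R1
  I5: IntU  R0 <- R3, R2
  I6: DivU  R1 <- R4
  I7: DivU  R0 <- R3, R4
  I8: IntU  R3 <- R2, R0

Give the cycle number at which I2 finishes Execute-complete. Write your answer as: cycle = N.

c1: I1 issues→AddU
c2: I1 reads
c4: I1 exec-done
c5: I1 writes R2
c6: I2 issues→AddU
c7: I2 reads
c9: I2 exec-done
c10: I2 writes R1
c11: I3 issues→AddU
c12: I3 reads
c14: I3 exec-done
c15: I3 writes R2
c16: I4 issues→MulU
c17: I4 reads · I5 issues→IntU
c18: I6 issues→DivU
c19: I6 reads
c20: I4 exec-done
c21: I4 writes R2
c22: I5 reads
c23: I5 exec-done
c24: I5 writes R0
c26: I6 exec-done
c27: I6 writes R1
c28: I7 issues→DivU
c29: I7 reads · I8 issues→IntU
c36: I7 exec-done
c37: I7 writes R0
c38: I8 reads
c39: I8 exec-done
c40: I8 writes R3

cycle = 9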